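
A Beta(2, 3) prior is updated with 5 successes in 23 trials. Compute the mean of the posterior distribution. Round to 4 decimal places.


After update: Beta(7, 21)
Mean = 7 / (7 + 21) = 7 / 28
= 0.25

0.25


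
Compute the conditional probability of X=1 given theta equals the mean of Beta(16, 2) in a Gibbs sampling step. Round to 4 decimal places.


Mean of Beta(16, 2) = 0.8889
P(X=1 | theta=0.8889) = 0.8889

0.8889


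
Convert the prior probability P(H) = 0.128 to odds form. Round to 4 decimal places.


P(not H) = 1 - 0.128 = 0.872
Odds = 0.128 / 0.872 = 0.1468

0.1468


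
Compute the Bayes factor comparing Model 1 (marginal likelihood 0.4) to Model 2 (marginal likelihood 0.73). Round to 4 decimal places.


BF12 = marginal likelihood of M1 / marginal likelihood of M2
= 0.4/0.73
= 0.5479

0.5479


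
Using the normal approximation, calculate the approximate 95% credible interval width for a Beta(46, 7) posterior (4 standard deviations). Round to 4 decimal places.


Var(Beta) = 46*7/(53^2 * 54) = 0.0021
SD = 0.0461
Width ~ 4*SD = 0.1843

0.1843


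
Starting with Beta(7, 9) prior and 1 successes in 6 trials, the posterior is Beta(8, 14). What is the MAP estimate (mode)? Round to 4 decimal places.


The mode of Beta(a, b) when a > 1 and b > 1 is (a-1)/(a+b-2)
= (8 - 1) / (8 + 14 - 2)
= 7 / 20
= 0.35

0.35


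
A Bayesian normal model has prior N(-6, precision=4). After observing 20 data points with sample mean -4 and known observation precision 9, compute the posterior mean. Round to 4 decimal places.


Posterior mean = (prior_precision * prior_mean + n * data_precision * data_mean) / (prior_precision + n * data_precision)
Numerator = 4*-6 + 20*9*-4 = -744
Denominator = 4 + 20*9 = 184
Posterior mean = -4.0435

-4.0435


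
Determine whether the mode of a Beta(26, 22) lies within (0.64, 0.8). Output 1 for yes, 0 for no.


First find the mode: (a-1)/(a+b-2) = 0.5435
Is 0.5435 in (0.64, 0.8)? 0

0


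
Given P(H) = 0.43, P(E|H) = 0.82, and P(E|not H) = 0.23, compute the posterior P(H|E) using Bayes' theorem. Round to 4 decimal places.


By Bayes' theorem: P(H|E) = P(E|H)*P(H) / P(E)
P(E) = P(E|H)*P(H) + P(E|not H)*P(not H)
P(E) = 0.82*0.43 + 0.23*0.57 = 0.4837
P(H|E) = 0.82*0.43 / 0.4837 = 0.729

0.729


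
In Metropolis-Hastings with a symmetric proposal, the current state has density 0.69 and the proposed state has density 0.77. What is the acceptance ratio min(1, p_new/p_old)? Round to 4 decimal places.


Ratio = p_new / p_old = 0.77 / 0.69 = 1.1159
Acceptance = min(1, 1.1159) = 1.0

1.0


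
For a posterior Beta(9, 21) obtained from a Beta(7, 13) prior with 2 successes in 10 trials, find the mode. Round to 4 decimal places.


Mode = (alpha - 1) / (alpha + beta - 2)
= 8 / 28
= 0.2857

0.2857


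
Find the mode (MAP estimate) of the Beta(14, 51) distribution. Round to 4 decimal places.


For Beta(a,b) with a,b > 1:
Mode = (a-1)/(a+b-2) = (14-1)/(65-2)
= 13/63 = 0.2063

0.2063


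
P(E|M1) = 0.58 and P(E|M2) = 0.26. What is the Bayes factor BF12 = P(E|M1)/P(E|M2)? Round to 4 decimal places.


Bayes factor BF12 = P(E|M1) / P(E|M2)
= 0.58 / 0.26
= 2.2308

2.2308


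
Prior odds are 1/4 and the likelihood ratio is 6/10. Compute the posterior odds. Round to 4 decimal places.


Posterior odds = prior odds * likelihood ratio
= (1/4) * (6/10)
= 6 / 40
= 0.15

0.15


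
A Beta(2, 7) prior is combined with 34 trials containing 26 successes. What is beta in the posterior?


In conjugate updating:
beta_posterior = beta_prior + (n - k)
= 7 + (34 - 26)
= 7 + 8 = 15

15


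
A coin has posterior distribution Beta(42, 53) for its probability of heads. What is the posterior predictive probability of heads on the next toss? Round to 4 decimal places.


Posterior predictive = E[theta] = alpha/(alpha+beta)
= 42/95
= 0.4421

0.4421


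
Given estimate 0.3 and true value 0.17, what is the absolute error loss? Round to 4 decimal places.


Absolute error = |estimate - true|
= |0.13| = 0.13

0.13


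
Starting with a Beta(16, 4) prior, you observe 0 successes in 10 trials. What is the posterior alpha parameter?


For a Beta-Binomial conjugate model:
Posterior alpha = prior alpha + number of successes
= 16 + 0 = 16

16


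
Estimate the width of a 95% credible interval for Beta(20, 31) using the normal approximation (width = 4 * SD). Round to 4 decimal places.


For Beta(a,b): Var = ab/((a+b)^2(a+b+1))
Var = 0.0046, SD = 0.0677
Approximate 95% CI width = 4 * 0.0677 = 0.2708

0.2708


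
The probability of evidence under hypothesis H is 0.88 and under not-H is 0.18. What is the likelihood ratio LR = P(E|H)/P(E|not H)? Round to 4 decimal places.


LR = 0.88 / 0.18
= 4.8889

4.8889


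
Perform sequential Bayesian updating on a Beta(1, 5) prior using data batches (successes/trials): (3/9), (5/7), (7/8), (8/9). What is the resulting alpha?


Accumulate successes: 23
Posterior alpha = prior alpha + sum of successes
= 1 + 23 = 24

24


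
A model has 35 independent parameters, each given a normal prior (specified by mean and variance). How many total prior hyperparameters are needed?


Each normal prior needs 2 hyperparameters (mean and variance).
Total = 2 * 35 = 70

70


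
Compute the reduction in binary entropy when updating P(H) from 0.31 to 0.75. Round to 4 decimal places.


H_before = -p*log2(p) - (1-p)*log2(1-p) for p=0.31: 0.8932
H_after for p=0.75: 0.8113
Reduction = 0.8932 - 0.8113 = 0.0819

0.0819


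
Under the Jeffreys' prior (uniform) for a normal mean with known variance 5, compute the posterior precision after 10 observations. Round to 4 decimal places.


Prior precision = 0 (flat prior).
Post. prec. = 0 + n/var = 10/5 = 2.0

2.0


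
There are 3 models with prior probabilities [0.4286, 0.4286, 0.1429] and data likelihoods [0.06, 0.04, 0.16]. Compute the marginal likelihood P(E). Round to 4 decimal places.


P(E) = sum over models of P(M_i) * P(E|M_i)
= 0.4286*0.06 + 0.4286*0.04 + 0.1429*0.16
= 0.0657

0.0657


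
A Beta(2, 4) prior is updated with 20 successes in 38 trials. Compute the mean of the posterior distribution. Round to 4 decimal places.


After update: Beta(22, 22)
Mean = 22 / (22 + 22) = 22 / 44
= 0.5

0.5


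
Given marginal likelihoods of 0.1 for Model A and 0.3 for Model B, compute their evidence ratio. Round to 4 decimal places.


Ratio = ML(A) / ML(B) = 0.1/0.3
= 0.3333

0.3333


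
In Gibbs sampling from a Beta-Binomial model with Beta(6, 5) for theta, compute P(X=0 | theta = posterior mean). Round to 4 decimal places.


Posterior mean = alpha/(alpha+beta) = 6/11 = 0.5455
P(X=0|theta=mean) = 1 - theta = 0.4545

0.4545


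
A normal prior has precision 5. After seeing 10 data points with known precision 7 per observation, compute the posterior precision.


In the conjugate normal model, precisions add:
tau_posterior = tau_prior + n * tau_data
= 5 + 10*7 = 75

75


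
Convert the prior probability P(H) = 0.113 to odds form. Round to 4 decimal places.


P(not H) = 1 - 0.113 = 0.887
Odds = 0.113 / 0.887 = 0.1274

0.1274


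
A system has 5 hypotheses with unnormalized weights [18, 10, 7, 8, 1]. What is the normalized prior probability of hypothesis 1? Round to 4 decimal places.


The normalized prior is the weight divided by the total.
Total weight = 44
P(H1) = 18 / 44 = 0.4091

0.4091


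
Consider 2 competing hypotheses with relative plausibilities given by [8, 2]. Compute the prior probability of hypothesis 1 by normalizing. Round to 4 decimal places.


Sum of weights = 8 + 2 = 10
Normalized prior for H1 = 8 / 10
= 0.8

0.8


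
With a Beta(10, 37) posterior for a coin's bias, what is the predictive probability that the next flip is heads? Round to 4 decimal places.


The predictive probability equals the posterior mean.
P(next = heads) = alpha / (alpha + beta)
= 10 / 47 = 0.2128

0.2128


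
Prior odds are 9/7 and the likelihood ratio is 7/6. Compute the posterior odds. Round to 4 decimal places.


Posterior odds = prior odds * likelihood ratio
= (9/7) * (7/6)
= 63 / 42
= 1.5

1.5


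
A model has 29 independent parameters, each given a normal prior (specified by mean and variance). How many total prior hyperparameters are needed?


Each normal prior needs 2 hyperparameters (mean and variance).
Total = 2 * 29 = 58

58


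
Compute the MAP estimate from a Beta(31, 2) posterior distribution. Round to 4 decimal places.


MAP = mode of Beta distribution
= (alpha - 1)/(alpha + beta - 2)
= (31-1)/(31+2-2)
= 30/31 = 0.9677

0.9677


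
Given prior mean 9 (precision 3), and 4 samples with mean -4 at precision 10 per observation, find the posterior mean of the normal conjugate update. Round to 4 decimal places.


The posterior mean is a precision-weighted average of prior and data.
Post. prec. = 3 + 40 = 43
Post. mean = (27 + -160)/43 = -133/43 = -3.093

-3.093


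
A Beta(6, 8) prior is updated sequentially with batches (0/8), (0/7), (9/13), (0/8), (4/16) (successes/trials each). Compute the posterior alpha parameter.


Sequential conjugate updating is equivalent to a single batch update.
Total successes across all batches = 13
alpha_posterior = alpha_prior + total_successes = 6 + 13
= 19

19


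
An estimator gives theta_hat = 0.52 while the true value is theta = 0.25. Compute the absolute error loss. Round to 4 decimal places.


The absolute error loss is |theta_hat - theta|
= |0.52 - 0.25|
= 0.27

0.27


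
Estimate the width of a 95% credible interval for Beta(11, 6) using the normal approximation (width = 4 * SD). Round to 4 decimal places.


For Beta(a,b): Var = ab/((a+b)^2(a+b+1))
Var = 0.0127, SD = 0.1126
Approximate 95% CI width = 4 * 0.1126 = 0.4506

0.4506


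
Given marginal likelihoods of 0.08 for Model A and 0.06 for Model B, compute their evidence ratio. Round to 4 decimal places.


Ratio = ML(A) / ML(B) = 0.08/0.06
= 1.3333

1.3333


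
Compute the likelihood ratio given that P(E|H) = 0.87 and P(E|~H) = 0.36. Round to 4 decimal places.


LR = P(E|H) / P(E|~H)
= 0.87 / 0.36 = 2.4167

2.4167


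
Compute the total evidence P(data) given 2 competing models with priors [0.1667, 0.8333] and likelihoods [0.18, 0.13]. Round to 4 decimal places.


Marginal likelihood = sum P(model_i) * P(data|model_i)
Model 1: 0.1667 * 0.18 = 0.03
Model 2: 0.8333 * 0.13 = 0.1083
Total = 0.1383

0.1383


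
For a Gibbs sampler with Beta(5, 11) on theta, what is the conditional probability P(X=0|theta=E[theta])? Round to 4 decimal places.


E[theta] = 5/(5+11) = 0.3125
P(X=0|theta) = 1 - theta = 0.6875

0.6875


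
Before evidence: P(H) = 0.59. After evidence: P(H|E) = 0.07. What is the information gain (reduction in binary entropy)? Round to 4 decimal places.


Prior entropy = 0.9765
Posterior entropy = 0.3659
Information gain = 0.9765 - 0.3659 = 0.6106

0.6106


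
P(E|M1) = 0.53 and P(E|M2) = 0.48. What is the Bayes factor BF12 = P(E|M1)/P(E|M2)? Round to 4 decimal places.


Bayes factor BF12 = P(E|M1) / P(E|M2)
= 0.53 / 0.48
= 1.1042

1.1042


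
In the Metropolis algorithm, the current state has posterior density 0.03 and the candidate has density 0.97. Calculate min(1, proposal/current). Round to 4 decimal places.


Ratio = 0.97/0.03 = 32.3333
Acceptance probability = min(1, 32.3333)
= 1.0

1.0


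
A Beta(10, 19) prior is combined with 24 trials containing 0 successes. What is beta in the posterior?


In conjugate updating:
beta_posterior = beta_prior + (n - k)
= 19 + (24 - 0)
= 19 + 24 = 43

43


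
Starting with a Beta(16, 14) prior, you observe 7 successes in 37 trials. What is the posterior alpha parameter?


For a Beta-Binomial conjugate model:
Posterior alpha = prior alpha + number of successes
= 16 + 7 = 23

23


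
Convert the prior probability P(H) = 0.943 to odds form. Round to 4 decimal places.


P(not H) = 1 - 0.943 = 0.057
Odds = 0.943 / 0.057 = 16.5439

16.5439


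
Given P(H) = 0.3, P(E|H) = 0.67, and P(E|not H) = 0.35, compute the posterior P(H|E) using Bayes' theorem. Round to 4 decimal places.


By Bayes' theorem: P(H|E) = P(E|H)*P(H) / P(E)
P(E) = P(E|H)*P(H) + P(E|not H)*P(not H)
P(E) = 0.67*0.3 + 0.35*0.7 = 0.446
P(H|E) = 0.67*0.3 / 0.446 = 0.4507

0.4507


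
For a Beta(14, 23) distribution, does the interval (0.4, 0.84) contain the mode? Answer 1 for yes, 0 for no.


Mode of Beta(a,b) = (a-1)/(a+b-2)
= (14-1)/(14+23-2) = 0.3714
Check: 0.4 <= 0.3714 <= 0.84?
Result: 0

0


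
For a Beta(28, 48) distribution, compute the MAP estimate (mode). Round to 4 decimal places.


MAP = mode = (a-1)/(a+b-2)
= (28-1)/(28+48-2)
= 27/74 = 0.3649

0.3649


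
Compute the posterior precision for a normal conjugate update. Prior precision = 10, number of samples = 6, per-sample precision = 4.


tau_post = tau_0 + n * tau
= 10 + 6 * 4 = 34

34


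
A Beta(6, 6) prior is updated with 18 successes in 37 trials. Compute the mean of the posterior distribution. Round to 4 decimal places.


After update: Beta(24, 25)
Mean = 24 / (24 + 25) = 24 / 49
= 0.4898

0.4898


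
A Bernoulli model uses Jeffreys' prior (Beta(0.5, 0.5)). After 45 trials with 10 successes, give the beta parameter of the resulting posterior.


Posterior = Beta(prior_alpha + successes, prior_beta + failures)
= Beta(0.5 + 10, 0.5 + 35)
Posterior beta = 0.5 + (n - k) = 0.5 + 35 = 35.5

35.5


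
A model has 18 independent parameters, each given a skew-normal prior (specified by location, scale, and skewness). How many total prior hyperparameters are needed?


Each skew-normal prior needs 3 hyperparameters (location, scale, and skewness).
Total = 3 * 18 = 54

54


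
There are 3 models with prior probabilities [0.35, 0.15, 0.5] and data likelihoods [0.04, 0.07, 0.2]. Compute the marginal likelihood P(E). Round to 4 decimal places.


P(E) = sum over models of P(M_i) * P(E|M_i)
= 0.35*0.04 + 0.15*0.07 + 0.5*0.2
= 0.1245

0.1245


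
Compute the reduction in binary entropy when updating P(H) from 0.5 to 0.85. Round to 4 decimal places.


H_before = -p*log2(p) - (1-p)*log2(1-p) for p=0.5: 1.0
H_after for p=0.85: 0.6098
Reduction = 1.0 - 0.6098 = 0.3902

0.3902


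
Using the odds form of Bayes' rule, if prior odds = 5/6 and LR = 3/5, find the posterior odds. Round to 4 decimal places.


Bayes' rule in odds form: posterior odds = prior odds * LR
= (5 * 3) / (6 * 5)
= 15/30 = 0.5

0.5


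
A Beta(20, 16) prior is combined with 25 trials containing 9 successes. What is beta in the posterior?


In conjugate updating:
beta_posterior = beta_prior + (n - k)
= 16 + (25 - 9)
= 16 + 16 = 32

32


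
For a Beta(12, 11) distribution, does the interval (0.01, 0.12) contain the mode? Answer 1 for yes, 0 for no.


Mode of Beta(a,b) = (a-1)/(a+b-2)
= (12-1)/(12+11-2) = 0.5238
Check: 0.01 <= 0.5238 <= 0.12?
Result: 0

0


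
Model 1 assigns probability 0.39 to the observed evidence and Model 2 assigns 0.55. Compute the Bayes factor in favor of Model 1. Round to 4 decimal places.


BF = P(data|M1) / P(data|M2)
= 0.39 / 0.55 = 0.7091

0.7091


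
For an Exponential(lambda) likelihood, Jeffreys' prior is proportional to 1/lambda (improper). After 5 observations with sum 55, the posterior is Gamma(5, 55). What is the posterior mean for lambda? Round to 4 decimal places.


Posterior = Gamma(n, sum_x) = Gamma(5, 55)
Posterior mean = shape/rate = 5/55
= 0.0909

0.0909


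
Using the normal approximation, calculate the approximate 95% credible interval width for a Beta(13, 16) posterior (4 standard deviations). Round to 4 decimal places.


Var(Beta) = 13*16/(29^2 * 30) = 0.0082
SD = 0.0908
Width ~ 4*SD = 0.3632

0.3632


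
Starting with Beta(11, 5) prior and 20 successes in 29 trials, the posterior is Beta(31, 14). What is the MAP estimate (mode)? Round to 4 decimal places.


The mode of Beta(a, b) when a > 1 and b > 1 is (a-1)/(a+b-2)
= (31 - 1) / (31 + 14 - 2)
= 30 / 43
= 0.6977

0.6977


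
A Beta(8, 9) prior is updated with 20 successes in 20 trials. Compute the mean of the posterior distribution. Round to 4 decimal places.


After update: Beta(28, 9)
Mean = 28 / (28 + 9) = 28 / 37
= 0.7568

0.7568


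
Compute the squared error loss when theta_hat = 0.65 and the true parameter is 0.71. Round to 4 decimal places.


L = (theta_hat - theta_true)^2
= (0.65 - 0.71)^2
= -0.06^2 = 0.0036

0.0036


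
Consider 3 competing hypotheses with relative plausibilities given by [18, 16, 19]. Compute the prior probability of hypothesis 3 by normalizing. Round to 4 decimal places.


Sum of weights = 18 + 16 + 19 = 53
Normalized prior for H3 = 19 / 53
= 0.3585

0.3585


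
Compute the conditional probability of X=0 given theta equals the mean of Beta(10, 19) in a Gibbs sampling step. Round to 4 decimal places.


Mean of Beta(10, 19) = 0.3448
P(X=0 | theta=0.3448) = 0.6552

0.6552


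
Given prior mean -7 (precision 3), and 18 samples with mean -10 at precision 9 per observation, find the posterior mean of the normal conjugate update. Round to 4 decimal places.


The posterior mean is a precision-weighted average of prior and data.
Post. prec. = 3 + 162 = 165
Post. mean = (-21 + -1620)/165 = -1641/165 = -9.9455

-9.9455


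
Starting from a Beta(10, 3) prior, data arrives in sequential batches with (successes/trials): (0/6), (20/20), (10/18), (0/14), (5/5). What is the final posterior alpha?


In sequential Bayesian updating, we sum all successes.
Total successes = 35
Final alpha = 10 + 35 = 45

45


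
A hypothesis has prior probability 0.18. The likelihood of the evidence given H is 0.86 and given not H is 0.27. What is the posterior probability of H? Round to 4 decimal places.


Using Bayes' theorem:
P(E) = 0.18 * 0.86 + 0.82 * 0.27
P(E) = 0.3762
P(H|E) = (0.18 * 0.86) / 0.3762 = 0.4115

0.4115


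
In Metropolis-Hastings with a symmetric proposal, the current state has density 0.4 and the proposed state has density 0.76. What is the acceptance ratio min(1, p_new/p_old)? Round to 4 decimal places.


Ratio = p_new / p_old = 0.76 / 0.4 = 1.9
Acceptance = min(1, 1.9) = 1.0

1.0


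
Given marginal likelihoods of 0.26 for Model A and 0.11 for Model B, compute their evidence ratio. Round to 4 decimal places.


Ratio = ML(A) / ML(B) = 0.26/0.11
= 2.3636

2.3636


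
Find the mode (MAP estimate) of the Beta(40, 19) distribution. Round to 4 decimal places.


For Beta(a,b) with a,b > 1:
Mode = (a-1)/(a+b-2) = (40-1)/(59-2)
= 39/57 = 0.6842

0.6842


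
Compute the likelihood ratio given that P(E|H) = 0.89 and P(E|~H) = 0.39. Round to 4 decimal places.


LR = P(E|H) / P(E|~H)
= 0.89 / 0.39 = 2.2821

2.2821


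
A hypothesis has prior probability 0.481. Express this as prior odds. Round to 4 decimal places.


Odds = P(H) / P(not H) = 0.481 / 0.519
= 0.9268

0.9268


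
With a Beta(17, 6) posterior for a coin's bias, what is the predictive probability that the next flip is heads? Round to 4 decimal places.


The predictive probability equals the posterior mean.
P(next = heads) = alpha / (alpha + beta)
= 17 / 23 = 0.7391

0.7391


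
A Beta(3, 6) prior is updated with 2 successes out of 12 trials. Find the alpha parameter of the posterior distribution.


In the Beta-Binomial conjugate update:
alpha_post = alpha_prior + successes
= 3 + 2
= 5

5


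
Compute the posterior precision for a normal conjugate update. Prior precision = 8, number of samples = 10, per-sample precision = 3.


tau_post = tau_0 + n * tau
= 8 + 10 * 3 = 38

38


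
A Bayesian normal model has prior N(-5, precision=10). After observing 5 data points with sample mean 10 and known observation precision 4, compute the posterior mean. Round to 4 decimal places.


Posterior mean = (prior_precision * prior_mean + n * data_precision * data_mean) / (prior_precision + n * data_precision)
Numerator = 10*-5 + 5*4*10 = 150
Denominator = 10 + 5*4 = 30
Posterior mean = 5.0

5.0


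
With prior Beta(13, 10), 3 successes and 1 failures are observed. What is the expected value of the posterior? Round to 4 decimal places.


Posterior = Beta(16, 11)
E[theta] = alpha/(alpha+beta)
= 16/27 = 0.5926

0.5926


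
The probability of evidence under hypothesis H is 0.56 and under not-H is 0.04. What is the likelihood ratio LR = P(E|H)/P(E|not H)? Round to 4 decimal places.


LR = 0.56 / 0.04
= 14.0

14.0


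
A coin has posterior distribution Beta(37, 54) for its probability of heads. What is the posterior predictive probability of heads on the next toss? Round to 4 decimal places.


Posterior predictive = E[theta] = alpha/(alpha+beta)
= 37/91
= 0.4066

0.4066


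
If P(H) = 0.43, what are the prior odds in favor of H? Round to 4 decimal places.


Prior odds = P(H) / (1 - P(H))
= 0.43 / 0.57
= 0.7544

0.7544


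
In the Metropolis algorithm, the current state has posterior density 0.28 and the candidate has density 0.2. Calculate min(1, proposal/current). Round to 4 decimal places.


Ratio = 0.2/0.28 = 0.7143
Acceptance probability = min(1, 0.7143)
= 0.7143

0.7143


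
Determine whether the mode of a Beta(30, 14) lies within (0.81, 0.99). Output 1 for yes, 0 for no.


First find the mode: (a-1)/(a+b-2) = 0.6905
Is 0.6905 in (0.81, 0.99)? 0

0


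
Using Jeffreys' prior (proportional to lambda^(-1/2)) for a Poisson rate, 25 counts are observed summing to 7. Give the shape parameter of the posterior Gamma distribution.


Conjugate update: Gamma(prior_shape + S, prior_rate + n).
Prior shape = 0.5, prior rate = 0.
Posterior shape = 0.5 + S = 0.5 + 7 = 7.5

7.5


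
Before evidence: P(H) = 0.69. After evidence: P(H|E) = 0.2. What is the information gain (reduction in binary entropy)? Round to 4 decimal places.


Prior entropy = 0.8932
Posterior entropy = 0.7219
Information gain = 0.8932 - 0.7219 = 0.1712

0.1712


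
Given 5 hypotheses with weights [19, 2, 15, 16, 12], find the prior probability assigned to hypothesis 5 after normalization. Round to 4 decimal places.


To normalize, divide each weight by the sum of all weights.
Sum = 64
Prior(H5) = 12/64 = 0.1875

0.1875


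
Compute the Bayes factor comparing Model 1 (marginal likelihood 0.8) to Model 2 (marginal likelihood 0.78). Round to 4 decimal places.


BF12 = marginal likelihood of M1 / marginal likelihood of M2
= 0.8/0.78
= 1.0256

1.0256


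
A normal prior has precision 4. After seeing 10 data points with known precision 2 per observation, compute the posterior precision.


In the conjugate normal model, precisions add:
tau_posterior = tau_prior + n * tau_data
= 4 + 10*2 = 24

24


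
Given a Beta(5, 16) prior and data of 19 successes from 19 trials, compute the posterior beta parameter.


Number of failures = 19 - 19 = 0
Posterior beta = 16 + 0 = 16

16


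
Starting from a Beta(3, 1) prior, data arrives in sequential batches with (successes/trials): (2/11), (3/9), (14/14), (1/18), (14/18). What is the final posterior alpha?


In sequential Bayesian updating, we sum all successes.
Total successes = 34
Final alpha = 3 + 34 = 37

37


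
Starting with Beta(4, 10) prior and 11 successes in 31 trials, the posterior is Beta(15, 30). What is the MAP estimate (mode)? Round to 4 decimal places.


The mode of Beta(a, b) when a > 1 and b > 1 is (a-1)/(a+b-2)
= (15 - 1) / (15 + 30 - 2)
= 14 / 43
= 0.3256

0.3256


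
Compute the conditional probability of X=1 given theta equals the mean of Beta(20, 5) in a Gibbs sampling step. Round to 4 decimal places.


Mean of Beta(20, 5) = 0.8
P(X=1 | theta=0.8) = 0.8

0.8


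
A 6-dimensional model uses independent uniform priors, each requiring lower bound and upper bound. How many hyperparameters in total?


Per parameter: 2 (lower bound and upper bound).
Total = 6 * 2 = 12

12


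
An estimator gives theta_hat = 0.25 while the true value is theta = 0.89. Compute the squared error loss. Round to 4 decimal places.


The squared error loss is (theta_hat - theta)^2
= (0.25 - 0.89)^2
= (-0.64)^2 = 0.4096

0.4096


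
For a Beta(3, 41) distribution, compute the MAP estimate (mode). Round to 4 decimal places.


MAP = mode = (a-1)/(a+b-2)
= (3-1)/(3+41-2)
= 2/42 = 0.0476

0.0476


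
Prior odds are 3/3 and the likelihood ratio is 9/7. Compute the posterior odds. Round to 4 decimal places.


Posterior odds = prior odds * likelihood ratio
= (3/3) * (9/7)
= 27 / 21
= 1.2857

1.2857


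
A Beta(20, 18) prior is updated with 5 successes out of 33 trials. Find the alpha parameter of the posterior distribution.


In the Beta-Binomial conjugate update:
alpha_post = alpha_prior + successes
= 20 + 5
= 25

25


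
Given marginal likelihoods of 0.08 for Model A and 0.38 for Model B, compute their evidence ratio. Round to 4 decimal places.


Ratio = ML(A) / ML(B) = 0.08/0.38
= 0.2105

0.2105


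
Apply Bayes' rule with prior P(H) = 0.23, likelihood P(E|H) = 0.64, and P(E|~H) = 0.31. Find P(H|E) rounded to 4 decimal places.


Step 1: Compute marginal P(E) = P(E|H)P(H) + P(E|~H)P(~H)
= 0.64*0.23 + 0.31*0.77 = 0.3859
Step 2: P(H|E) = P(E|H)P(H)/P(E) = 0.1472/0.3859
= 0.3814

0.3814


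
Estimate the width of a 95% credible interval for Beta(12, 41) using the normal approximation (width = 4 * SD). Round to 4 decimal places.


For Beta(a,b): Var = ab/((a+b)^2(a+b+1))
Var = 0.0032, SD = 0.057
Approximate 95% CI width = 4 * 0.057 = 0.2278

0.2278


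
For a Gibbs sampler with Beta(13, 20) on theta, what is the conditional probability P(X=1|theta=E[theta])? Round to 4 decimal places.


E[theta] = 13/(13+20) = 0.3939
P(X=1|theta) = theta = 0.3939

0.3939


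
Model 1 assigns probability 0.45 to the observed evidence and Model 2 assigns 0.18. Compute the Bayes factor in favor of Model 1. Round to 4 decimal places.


BF = P(data|M1) / P(data|M2)
= 0.45 / 0.18 = 2.5

2.5


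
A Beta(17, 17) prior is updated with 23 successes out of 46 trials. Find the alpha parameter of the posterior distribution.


In the Beta-Binomial conjugate update:
alpha_post = alpha_prior + successes
= 17 + 23
= 40

40


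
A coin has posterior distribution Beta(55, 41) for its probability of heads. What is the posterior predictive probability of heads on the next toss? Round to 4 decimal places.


Posterior predictive = E[theta] = alpha/(alpha+beta)
= 55/96
= 0.5729

0.5729


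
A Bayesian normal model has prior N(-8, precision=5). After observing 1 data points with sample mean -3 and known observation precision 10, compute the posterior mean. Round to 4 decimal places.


Posterior mean = (prior_precision * prior_mean + n * data_precision * data_mean) / (prior_precision + n * data_precision)
Numerator = 5*-8 + 1*10*-3 = -70
Denominator = 5 + 1*10 = 15
Posterior mean = -4.6667

-4.6667


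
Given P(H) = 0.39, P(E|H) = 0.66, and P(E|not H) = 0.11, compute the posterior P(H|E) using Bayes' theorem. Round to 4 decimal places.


By Bayes' theorem: P(H|E) = P(E|H)*P(H) / P(E)
P(E) = P(E|H)*P(H) + P(E|not H)*P(not H)
P(E) = 0.66*0.39 + 0.11*0.61 = 0.3245
P(H|E) = 0.66*0.39 / 0.3245 = 0.7932

0.7932


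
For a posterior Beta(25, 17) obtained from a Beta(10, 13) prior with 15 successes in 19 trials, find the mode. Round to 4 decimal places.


Mode = (alpha - 1) / (alpha + beta - 2)
= 24 / 40
= 0.6

0.6


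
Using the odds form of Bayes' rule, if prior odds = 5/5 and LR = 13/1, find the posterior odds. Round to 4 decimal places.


Bayes' rule in odds form: posterior odds = prior odds * LR
= (5 * 13) / (5 * 1)
= 65/5 = 13.0

13.0


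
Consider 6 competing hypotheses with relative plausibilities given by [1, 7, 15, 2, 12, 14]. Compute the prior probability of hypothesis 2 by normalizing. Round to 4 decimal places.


Sum of weights = 1 + 7 + 15 + 2 + 12 + 14 = 51
Normalized prior for H2 = 7 / 51
= 0.1373

0.1373


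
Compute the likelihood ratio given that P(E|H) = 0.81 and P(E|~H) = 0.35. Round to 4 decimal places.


LR = P(E|H) / P(E|~H)
= 0.81 / 0.35 = 2.3143

2.3143


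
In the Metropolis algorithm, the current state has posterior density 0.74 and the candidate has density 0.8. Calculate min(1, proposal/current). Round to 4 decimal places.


Ratio = 0.8/0.74 = 1.0811
Acceptance probability = min(1, 1.0811)
= 1.0

1.0


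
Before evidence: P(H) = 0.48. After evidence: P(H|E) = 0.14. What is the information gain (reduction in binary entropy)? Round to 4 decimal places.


Prior entropy = 0.9988
Posterior entropy = 0.5842
Information gain = 0.9988 - 0.5842 = 0.4146

0.4146


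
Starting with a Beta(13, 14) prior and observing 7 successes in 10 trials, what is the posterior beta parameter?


Posterior beta = prior beta + failures
Failures = 10 - 7 = 3
beta_post = 14 + 3 = 17

17


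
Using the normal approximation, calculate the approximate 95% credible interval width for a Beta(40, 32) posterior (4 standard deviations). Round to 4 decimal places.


Var(Beta) = 40*32/(72^2 * 73) = 0.0034
SD = 0.0582
Width ~ 4*SD = 0.2326

0.2326


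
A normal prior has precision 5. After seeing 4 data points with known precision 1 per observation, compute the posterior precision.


In the conjugate normal model, precisions add:
tau_posterior = tau_prior + n * tau_data
= 5 + 4*1 = 9

9


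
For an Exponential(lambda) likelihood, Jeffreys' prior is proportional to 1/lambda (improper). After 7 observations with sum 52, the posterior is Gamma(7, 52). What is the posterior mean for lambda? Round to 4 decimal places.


Posterior = Gamma(n, sum_x) = Gamma(7, 52)
Posterior mean = shape/rate = 7/52
= 0.1346

0.1346


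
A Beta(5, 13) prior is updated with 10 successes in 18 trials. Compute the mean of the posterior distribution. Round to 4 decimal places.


After update: Beta(15, 21)
Mean = 15 / (15 + 21) = 15 / 36
= 0.4167

0.4167


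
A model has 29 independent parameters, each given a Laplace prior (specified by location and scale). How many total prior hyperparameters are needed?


Each Laplace prior needs 2 hyperparameters (location and scale).
Total = 2 * 29 = 58

58


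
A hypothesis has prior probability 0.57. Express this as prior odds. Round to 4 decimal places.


Odds = P(H) / P(not H) = 0.57 / 0.43
= 1.3256

1.3256


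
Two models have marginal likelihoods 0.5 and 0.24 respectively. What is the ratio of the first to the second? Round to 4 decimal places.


Evidence ratio = 0.5 / 0.24
= 2.0833

2.0833


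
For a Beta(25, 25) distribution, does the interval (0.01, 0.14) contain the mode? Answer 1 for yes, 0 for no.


Mode of Beta(a,b) = (a-1)/(a+b-2)
= (25-1)/(25+25-2) = 0.5
Check: 0.01 <= 0.5 <= 0.14?
Result: 0

0


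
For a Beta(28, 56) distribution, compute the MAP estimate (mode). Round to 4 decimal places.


MAP = mode = (a-1)/(a+b-2)
= (28-1)/(28+56-2)
= 27/82 = 0.3293

0.3293


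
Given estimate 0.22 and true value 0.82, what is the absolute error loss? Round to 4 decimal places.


Absolute error = |estimate - true|
= |-0.6| = 0.6

0.6


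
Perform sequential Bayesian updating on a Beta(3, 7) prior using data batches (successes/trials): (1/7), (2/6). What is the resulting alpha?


Accumulate successes: 3
Posterior alpha = prior alpha + sum of successes
= 3 + 3 = 6

6


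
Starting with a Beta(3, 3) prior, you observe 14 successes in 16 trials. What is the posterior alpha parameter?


For a Beta-Binomial conjugate model:
Posterior alpha = prior alpha + number of successes
= 3 + 14 = 17

17


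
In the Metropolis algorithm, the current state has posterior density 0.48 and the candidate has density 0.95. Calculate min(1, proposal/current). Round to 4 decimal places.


Ratio = 0.95/0.48 = 1.9792
Acceptance probability = min(1, 1.9792)
= 1.0

1.0


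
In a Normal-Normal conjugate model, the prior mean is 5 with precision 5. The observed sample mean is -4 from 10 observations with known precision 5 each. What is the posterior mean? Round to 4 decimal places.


Posterior precision = tau0 + n*tau = 5 + 10*5 = 55
Posterior mean = (tau0*mu0 + n*tau*xbar) / posterior_precision
= (5*5 + 10*5*-4) / 55
= -175 / 55 = -3.1818

-3.1818


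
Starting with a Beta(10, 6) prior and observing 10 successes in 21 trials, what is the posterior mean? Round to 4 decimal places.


Posterior parameters: alpha = 10 + 10 = 20
beta = 6 + 11 = 17
Posterior mean = alpha / (alpha + beta) = 20 / 37
= 0.5405

0.5405


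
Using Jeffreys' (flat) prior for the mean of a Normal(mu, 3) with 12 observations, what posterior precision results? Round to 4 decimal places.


Flat prior means prior precision is 0.
Posterior precision = n / sigma^2 = 12/3 = 4.0

4.0


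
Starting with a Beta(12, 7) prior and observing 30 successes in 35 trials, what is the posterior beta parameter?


Posterior beta = prior beta + failures
Failures = 35 - 30 = 5
beta_post = 7 + 5 = 12

12


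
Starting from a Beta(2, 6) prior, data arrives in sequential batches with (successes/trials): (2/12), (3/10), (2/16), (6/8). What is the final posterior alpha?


In sequential Bayesian updating, we sum all successes.
Total successes = 13
Final alpha = 2 + 13 = 15

15


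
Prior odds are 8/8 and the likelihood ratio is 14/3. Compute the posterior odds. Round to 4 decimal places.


Posterior odds = prior odds * likelihood ratio
= (8/8) * (14/3)
= 112 / 24
= 4.6667

4.6667


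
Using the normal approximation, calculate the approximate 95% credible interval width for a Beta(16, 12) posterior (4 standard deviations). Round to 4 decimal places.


Var(Beta) = 16*12/(28^2 * 29) = 0.0084
SD = 0.0919
Width ~ 4*SD = 0.3676

0.3676


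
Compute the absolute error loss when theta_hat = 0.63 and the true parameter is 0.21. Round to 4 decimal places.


L = |theta_hat - theta_true|
= |0.63 - 0.21| = 0.42

0.42


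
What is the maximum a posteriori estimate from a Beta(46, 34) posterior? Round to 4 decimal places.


The MAP estimate equals the mode of the distribution.
Mode of Beta(a,b) = (a-1)/(a+b-2)
= 45/78
= 0.5769

0.5769


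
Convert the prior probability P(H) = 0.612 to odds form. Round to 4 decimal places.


P(not H) = 1 - 0.612 = 0.388
Odds = 0.612 / 0.388 = 1.5773

1.5773


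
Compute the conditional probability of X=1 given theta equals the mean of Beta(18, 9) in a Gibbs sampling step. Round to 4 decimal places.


Mean of Beta(18, 9) = 0.6667
P(X=1 | theta=0.6667) = 0.6667

0.6667


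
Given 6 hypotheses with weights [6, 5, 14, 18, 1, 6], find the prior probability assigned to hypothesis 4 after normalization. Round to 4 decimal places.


To normalize, divide each weight by the sum of all weights.
Sum = 50
Prior(H4) = 18/50 = 0.36

0.36


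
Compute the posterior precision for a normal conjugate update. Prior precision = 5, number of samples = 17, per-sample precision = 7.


tau_post = tau_0 + n * tau
= 5 + 17 * 7 = 124

124


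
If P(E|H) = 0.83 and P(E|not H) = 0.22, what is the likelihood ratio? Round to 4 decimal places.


Likelihood ratio = P(E|H) / P(E|not H)
= 0.83 / 0.22
= 3.7727

3.7727


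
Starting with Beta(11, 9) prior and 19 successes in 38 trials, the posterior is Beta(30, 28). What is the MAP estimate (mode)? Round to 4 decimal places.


The mode of Beta(a, b) when a > 1 and b > 1 is (a-1)/(a+b-2)
= (30 - 1) / (30 + 28 - 2)
= 29 / 56
= 0.5179

0.5179


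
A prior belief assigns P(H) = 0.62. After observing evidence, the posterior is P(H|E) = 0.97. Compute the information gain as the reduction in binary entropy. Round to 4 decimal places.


H(prior) = -0.62*log2(0.62) - 0.38*log2(0.38)
= 0.958
H(post) = -0.97*log2(0.97) - 0.03*log2(0.03)
= 0.1944
IG = 0.958 - 0.1944 = 0.7637

0.7637


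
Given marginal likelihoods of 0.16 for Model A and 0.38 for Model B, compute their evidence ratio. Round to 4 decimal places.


Ratio = ML(A) / ML(B) = 0.16/0.38
= 0.4211

0.4211


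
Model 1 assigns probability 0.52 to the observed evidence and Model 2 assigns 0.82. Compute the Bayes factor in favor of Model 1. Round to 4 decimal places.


BF = P(data|M1) / P(data|M2)
= 0.52 / 0.82 = 0.6341

0.6341


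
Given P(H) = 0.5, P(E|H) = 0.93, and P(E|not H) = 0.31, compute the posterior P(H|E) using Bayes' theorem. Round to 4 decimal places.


By Bayes' theorem: P(H|E) = P(E|H)*P(H) / P(E)
P(E) = P(E|H)*P(H) + P(E|not H)*P(not H)
P(E) = 0.93*0.5 + 0.31*0.5 = 0.62
P(H|E) = 0.93*0.5 / 0.62 = 0.75

0.75


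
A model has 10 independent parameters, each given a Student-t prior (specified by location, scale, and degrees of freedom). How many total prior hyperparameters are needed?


Each Student-t prior needs 3 hyperparameters (location, scale, and degrees of freedom).
Total = 3 * 10 = 30

30


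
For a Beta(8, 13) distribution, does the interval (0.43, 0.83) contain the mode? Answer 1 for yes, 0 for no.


Mode of Beta(a,b) = (a-1)/(a+b-2)
= (8-1)/(8+13-2) = 0.3684
Check: 0.43 <= 0.3684 <= 0.83?
Result: 0

0


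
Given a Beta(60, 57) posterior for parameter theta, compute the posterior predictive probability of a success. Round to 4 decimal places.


For a Beta-Bernoulli model, the predictive probability is the mean:
P(success) = 60/(60+57) = 60/117 = 0.5128

0.5128


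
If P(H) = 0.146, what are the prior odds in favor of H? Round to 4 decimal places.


Prior odds = P(H) / (1 - P(H))
= 0.146 / 0.854
= 0.171

0.171


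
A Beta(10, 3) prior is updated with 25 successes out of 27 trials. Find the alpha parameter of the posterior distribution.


In the Beta-Binomial conjugate update:
alpha_post = alpha_prior + successes
= 10 + 25
= 35

35


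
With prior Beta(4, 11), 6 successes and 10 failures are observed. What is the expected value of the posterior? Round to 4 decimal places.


Posterior = Beta(10, 21)
E[theta] = alpha/(alpha+beta)
= 10/31 = 0.3226

0.3226


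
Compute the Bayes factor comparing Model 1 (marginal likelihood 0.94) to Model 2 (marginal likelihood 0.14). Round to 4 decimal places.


BF12 = marginal likelihood of M1 / marginal likelihood of M2
= 0.94/0.14
= 6.7143

6.7143


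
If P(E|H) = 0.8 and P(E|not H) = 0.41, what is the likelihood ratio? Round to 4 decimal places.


Likelihood ratio = P(E|H) / P(E|not H)
= 0.8 / 0.41
= 1.9512

1.9512


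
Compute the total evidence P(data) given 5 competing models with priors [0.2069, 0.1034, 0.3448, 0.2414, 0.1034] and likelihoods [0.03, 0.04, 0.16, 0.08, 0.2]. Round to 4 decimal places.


Marginal likelihood = sum P(model_i) * P(data|model_i)
Model 1: 0.2069 * 0.03 = 0.0062
Model 2: 0.1034 * 0.04 = 0.0041
Model 3: 0.3448 * 0.16 = 0.0552
Model 4: 0.2414 * 0.08 = 0.0193
Model 5: 0.1034 * 0.2 = 0.0207
Total = 0.1055

0.1055


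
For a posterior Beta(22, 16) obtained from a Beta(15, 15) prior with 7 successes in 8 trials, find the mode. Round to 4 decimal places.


Mode = (alpha - 1) / (alpha + beta - 2)
= 21 / 36
= 0.5833

0.5833


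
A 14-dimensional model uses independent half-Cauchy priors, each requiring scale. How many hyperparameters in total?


Per parameter: 1 (scale).
Total = 14 * 1 = 14

14


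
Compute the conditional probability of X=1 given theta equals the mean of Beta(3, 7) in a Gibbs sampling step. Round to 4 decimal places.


Mean of Beta(3, 7) = 0.3
P(X=1 | theta=0.3) = 0.3

0.3


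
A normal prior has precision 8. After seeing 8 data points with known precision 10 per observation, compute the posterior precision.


In the conjugate normal model, precisions add:
tau_posterior = tau_prior + n * tau_data
= 8 + 8*10 = 88

88


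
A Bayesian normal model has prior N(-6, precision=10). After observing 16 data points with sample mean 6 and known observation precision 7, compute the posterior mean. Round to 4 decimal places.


Posterior mean = (prior_precision * prior_mean + n * data_precision * data_mean) / (prior_precision + n * data_precision)
Numerator = 10*-6 + 16*7*6 = 612
Denominator = 10 + 16*7 = 122
Posterior mean = 5.0164

5.0164
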